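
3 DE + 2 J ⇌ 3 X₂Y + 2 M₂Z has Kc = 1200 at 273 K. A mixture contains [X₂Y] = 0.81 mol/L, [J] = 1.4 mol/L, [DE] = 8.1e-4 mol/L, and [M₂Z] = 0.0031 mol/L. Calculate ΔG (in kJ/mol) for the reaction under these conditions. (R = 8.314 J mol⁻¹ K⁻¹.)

Qc = [X₂Y]³·[M₂Z]² / ([DE]³·[J]²) = (0.81)³·(0.0031)² / ((8.1e-4)³·(1.4)²) = 4900
ΔG = RT ln(Qc/Kc) = (8.314 J mol⁻¹ K⁻¹)(273 K) × ln(4900/1200)
   = (2.270 kJ/mol)(1.407) = 3.19 kJ/mol
ΔG > 0, so the forward reaction is non-spontaneous (proceeds in reverse).

ΔG = 3.19 kJ/mol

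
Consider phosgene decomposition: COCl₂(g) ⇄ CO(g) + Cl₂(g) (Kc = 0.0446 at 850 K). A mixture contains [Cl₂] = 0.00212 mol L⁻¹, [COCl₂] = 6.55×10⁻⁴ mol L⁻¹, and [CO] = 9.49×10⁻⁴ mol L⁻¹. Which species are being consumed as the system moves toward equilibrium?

COCl₂ (reactants)

Qc = [CO]·[Cl₂] / [COCl₂] = (9.49×10⁻⁴)·(0.00212) / (6.55×10⁻⁴) = 0.00307
Qc = 0.00307 < Kc = 0.0446: net forward reaction.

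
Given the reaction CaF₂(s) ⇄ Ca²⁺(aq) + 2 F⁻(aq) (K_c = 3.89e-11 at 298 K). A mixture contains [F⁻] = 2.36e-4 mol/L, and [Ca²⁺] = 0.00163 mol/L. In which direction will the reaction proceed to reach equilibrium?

(CaF₂ is a pure solid — omitted from Q_c.)
Q_c = [Ca²⁺]·[F⁻]² = (0.00163)·(2.36e-4)² = 9.08e-11
Q_c = 9.08e-11 > K_c = 3.89e-11, so the reverse reaction proceeds.

toward reactants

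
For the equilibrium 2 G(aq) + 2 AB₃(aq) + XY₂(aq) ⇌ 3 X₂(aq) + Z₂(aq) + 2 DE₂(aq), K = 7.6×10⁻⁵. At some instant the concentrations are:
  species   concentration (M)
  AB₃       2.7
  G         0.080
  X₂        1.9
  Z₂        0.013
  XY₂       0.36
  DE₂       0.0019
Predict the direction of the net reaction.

in the forward direction

Q = [X₂]³·[Z₂]·[DE₂]² / ([G]²·[AB₃]²·[XY₂]) = (1.9)³·(0.013)·(0.0019)² / ((0.080)²·(2.7)²·(0.36)) = 1.9×10⁻⁵
Q = 1.9×10⁻⁵ < K = 7.6×10⁻⁵, so the forward reaction proceeds.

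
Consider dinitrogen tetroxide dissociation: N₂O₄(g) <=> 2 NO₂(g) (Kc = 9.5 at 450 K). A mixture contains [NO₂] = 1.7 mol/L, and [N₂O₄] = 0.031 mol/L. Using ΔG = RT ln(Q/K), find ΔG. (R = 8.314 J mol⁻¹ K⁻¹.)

ΔG = 8.54 kJ/mol

Qc = [NO₂]² / [N₂O₄] = (1.7)² / (0.031) = 93.2
ΔG = RT ln(Qc/Kc) = (8.314 J mol⁻¹ K⁻¹)(450 K) × ln(93.2/9.5)
   = (3.741 kJ/mol)(2.283) = 8.54 kJ/mol
ΔG > 0, so the forward reaction is non-spontaneous (proceeds in reverse).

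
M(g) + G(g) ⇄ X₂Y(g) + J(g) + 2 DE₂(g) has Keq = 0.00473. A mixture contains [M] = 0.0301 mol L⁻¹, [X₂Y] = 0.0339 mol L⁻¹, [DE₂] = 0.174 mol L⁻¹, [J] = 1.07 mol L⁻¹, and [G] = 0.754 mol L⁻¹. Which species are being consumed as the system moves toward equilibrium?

Q = [X₂Y]·[J]·[DE₂]² / ([M]·[G]) = (0.0339)·(1.07)·(0.174)² / ((0.0301)·(0.754)) = 0.0484
Q = 0.0484 > Keq = 0.00473: net reverse reaction.

X₂Y, J, DE₂ (products)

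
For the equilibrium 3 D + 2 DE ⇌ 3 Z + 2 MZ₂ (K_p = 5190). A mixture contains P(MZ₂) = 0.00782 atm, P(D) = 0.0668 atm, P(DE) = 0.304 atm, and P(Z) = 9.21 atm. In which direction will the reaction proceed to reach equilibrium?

to the right

Q_p = P(Z)³·P(MZ₂)² / (P(D)³·P(DE)²) = (9.21)³·(0.00782)² / ((0.0668)³·(0.304)²) = 1730
Q_p = 1730 < K_p = 5190, so the forward reaction proceeds.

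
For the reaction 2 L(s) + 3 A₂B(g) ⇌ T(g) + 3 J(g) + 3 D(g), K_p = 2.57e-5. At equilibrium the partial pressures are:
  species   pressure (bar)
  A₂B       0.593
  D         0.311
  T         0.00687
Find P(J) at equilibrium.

P(J) = 0.296 bar

(L is a pure solid — omitted from K_p.)
At equilibrium, K_p = P(T)·P(J)³·P(D)³ / P(A₂B)³ = 2.57e-5.
(0.00687)·(P(J))³·(0.311)³ / (0.593)³ = 2.57e-5
P(J)³ = 0.0259 ⇒ P(J) = 0.296 bar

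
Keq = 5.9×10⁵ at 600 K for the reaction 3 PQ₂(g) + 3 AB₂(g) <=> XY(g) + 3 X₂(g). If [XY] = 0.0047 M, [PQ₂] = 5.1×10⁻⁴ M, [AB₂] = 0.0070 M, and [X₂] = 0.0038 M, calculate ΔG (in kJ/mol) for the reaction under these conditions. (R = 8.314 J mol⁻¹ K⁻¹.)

Q = [XY]·[X₂]³ / ([PQ₂]³·[AB₂]³) = (0.0047)·(0.0038)³ / ((5.1×10⁻⁴)³·(0.0070)³) = 5.67×10⁶
ΔG = RT ln(Q/Keq) = (8.314 J mol⁻¹ K⁻¹)(600 K) × ln(5.67×10⁶/5.9×10⁵)
   = (4.988 kJ/mol)(2.263) = 11.3 kJ/mol
ΔG > 0, so the forward reaction is non-spontaneous (proceeds in reverse).

ΔG = 11.3 kJ/mol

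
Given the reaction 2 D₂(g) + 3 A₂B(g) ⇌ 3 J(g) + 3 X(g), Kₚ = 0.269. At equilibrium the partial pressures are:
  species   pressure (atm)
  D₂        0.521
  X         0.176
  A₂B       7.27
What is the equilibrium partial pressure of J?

At equilibrium, Kₚ = P(J)³·P(X)³ / (P(D₂)²·P(A₂B)³) = 0.269.
(P(J))³·(0.176)³ / ((0.521)²·(7.27)³) = 0.269
P(J)³ = 5150 ⇒ P(J) = 17.3 atm

P(J) = 17.3 atm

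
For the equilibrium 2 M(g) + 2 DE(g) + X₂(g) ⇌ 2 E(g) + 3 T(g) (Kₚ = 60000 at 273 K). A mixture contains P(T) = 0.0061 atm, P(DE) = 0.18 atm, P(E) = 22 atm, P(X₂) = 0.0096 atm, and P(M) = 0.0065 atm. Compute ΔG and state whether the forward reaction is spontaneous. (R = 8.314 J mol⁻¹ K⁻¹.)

ΔG = -4.47 kJ/mol; the forward reaction is spontaneous

Qₚ = P(E)²·P(T)³ / (P(M)²·P(DE)²·P(X₂)) = (22)²·(0.0061)³ / ((0.0065)²·(0.18)²·(0.0096)) = 8360
ΔG = RT ln(Qₚ/Kₚ) = (8.314 J mol⁻¹ K⁻¹)(273 K) × ln(8360/60000)
   = (2.270 kJ/mol)(-1.971) = -4.47 kJ/mol
ΔG < 0, so the forward reaction is spontaneous (proceeds forward).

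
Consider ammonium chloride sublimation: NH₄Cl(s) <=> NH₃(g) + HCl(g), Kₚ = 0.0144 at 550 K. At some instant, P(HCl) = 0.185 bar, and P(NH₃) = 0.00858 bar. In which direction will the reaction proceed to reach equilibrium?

(NH₄Cl is a pure solid — omitted from Qₚ.)
Qₚ = P(NH₃)·P(HCl) = (0.00858)·(0.185) = 0.00159
Qₚ = 0.00159 < Kₚ = 0.0144, so the forward reaction proceeds.

forward (toward products)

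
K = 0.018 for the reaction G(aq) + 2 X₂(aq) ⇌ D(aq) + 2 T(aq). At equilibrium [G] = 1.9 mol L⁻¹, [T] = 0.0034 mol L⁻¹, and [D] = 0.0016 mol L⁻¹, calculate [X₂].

At equilibrium, K = [D]·[T]² / ([G]·[X₂]²) = 0.018.
(0.0016)·(0.0034)² / ((1.9)·([X₂])²) = 0.018
[X₂]² = 5.41e-7 ⇒ [X₂] = 7.4e-4 mol L⁻¹

[X₂] = 7.4e-4 mol L⁻¹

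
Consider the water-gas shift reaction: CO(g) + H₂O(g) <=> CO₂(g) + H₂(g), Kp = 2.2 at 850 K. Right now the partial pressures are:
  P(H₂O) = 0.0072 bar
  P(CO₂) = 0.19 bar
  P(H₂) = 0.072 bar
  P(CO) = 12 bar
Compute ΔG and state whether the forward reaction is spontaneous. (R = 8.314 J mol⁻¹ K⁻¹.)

Qp = P(CO₂)·P(H₂) / (P(CO)·P(H₂O)) = (0.19)·(0.072) / ((12)·(0.0072)) = 0.158
ΔG = RT ln(Qp/Kp) = (8.314 J mol⁻¹ K⁻¹)(850 K) × ln(0.158/2.2)
   = (7.067 kJ/mol)(-2.634) = -18.6 kJ/mol
ΔG < 0, so the forward reaction is spontaneous (proceeds forward).

ΔG = -18.6 kJ/mol; the forward reaction is spontaneous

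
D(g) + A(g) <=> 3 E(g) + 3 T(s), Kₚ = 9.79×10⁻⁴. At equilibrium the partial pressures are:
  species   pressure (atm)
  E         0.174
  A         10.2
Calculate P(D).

(T is a pure solid — omitted from Kₚ.)
At equilibrium, Kₚ = P(E)³ / (P(D)·P(A)) = 9.79×10⁻⁴.
(0.174)³ / ((P(D))·(10.2)) = 9.79×10⁻⁴
P(D) = 0.528 atm

P(D) = 0.528 atm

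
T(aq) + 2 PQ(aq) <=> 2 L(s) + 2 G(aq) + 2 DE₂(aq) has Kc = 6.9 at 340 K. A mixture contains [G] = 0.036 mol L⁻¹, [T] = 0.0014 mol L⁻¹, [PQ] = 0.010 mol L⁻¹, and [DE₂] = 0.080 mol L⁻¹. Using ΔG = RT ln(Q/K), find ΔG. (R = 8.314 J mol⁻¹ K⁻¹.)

(L is a pure solid — omitted from Qc.)
Qc = [G]²·[DE₂]² / ([T]·[PQ]²) = (0.036)²·(0.080)² / ((0.0014)·(0.010)²) = 59.2
ΔG = RT ln(Qc/Kc) = (8.314 J mol⁻¹ K⁻¹)(340 K) × ln(59.2/6.9)
   = (2.827 kJ/mol)(2.149) = 6.08 kJ/mol
ΔG > 0, so the forward reaction is non-spontaneous (proceeds in reverse).

ΔG = 6.08 kJ/mol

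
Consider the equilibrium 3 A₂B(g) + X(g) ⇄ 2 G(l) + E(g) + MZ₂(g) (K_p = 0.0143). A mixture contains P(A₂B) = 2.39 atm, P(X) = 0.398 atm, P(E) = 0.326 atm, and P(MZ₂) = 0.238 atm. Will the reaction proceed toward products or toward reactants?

no net change (already at equilibrium)

(G is a pure liquid — omitted from Q_p.)
Q_p = P(E)·P(MZ₂) / (P(A₂B)³·P(X)) = (0.326)·(0.238) / ((2.39)³·(0.398)) = 0.0143
Q_p = 0.0143 = K_p, so the system is already at equilibrium.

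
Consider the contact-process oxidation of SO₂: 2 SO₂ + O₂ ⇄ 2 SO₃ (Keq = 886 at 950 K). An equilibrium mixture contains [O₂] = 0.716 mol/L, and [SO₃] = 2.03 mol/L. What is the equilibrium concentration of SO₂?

At equilibrium, Keq = [SO₃]² / ([SO₂]²·[O₂]) = 886.
(2.03)² / (([SO₂])²·(0.716)) = 886
[SO₂]² = 0.00650 ⇒ [SO₂] = 0.0806 mol/L

[SO₂] = 0.0806 mol/L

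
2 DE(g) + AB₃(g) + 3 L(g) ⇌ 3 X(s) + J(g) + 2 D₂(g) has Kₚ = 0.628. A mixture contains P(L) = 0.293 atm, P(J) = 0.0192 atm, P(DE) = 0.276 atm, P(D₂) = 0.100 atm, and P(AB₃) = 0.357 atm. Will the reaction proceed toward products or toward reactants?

in the forward direction

(X is a pure solid — omitted from Qₚ.)
Qₚ = P(J)·P(D₂)² / (P(DE)²·P(AB₃)·P(L)³) = (0.0192)·(0.100)² / ((0.276)²·(0.357)·(0.293)³) = 0.281
Qₚ = 0.281 < Kₚ = 0.628, so the forward reaction proceeds.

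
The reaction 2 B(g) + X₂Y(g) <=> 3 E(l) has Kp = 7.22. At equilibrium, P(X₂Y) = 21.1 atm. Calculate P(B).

P(B) = 0.0810 atm

(E is a pure liquid — omitted from Kp.)
At equilibrium, Kp = 1 / (P(B)²·P(X₂Y)) = 7.22.
1 / ((P(B))²·(21.1)) = 7.22
P(B)² = 0.00656 ⇒ P(B) = 0.0810 atm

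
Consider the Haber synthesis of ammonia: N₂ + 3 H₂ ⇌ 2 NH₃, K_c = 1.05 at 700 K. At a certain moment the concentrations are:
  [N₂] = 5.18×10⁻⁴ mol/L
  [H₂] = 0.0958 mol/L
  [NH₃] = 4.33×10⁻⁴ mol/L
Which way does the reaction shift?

in the forward direction

Q_c = [NH₃]² / ([N₂]·[H₂]³) = (4.33×10⁻⁴)² / ((5.18×10⁻⁴)·(0.0958)³) = 0.412
Q_c = 0.412 < K_c = 1.05, so the forward reaction proceeds.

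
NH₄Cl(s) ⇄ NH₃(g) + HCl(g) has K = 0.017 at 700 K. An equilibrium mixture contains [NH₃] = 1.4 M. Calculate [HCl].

(NH₄Cl is a pure solid — omitted from K.)
At equilibrium, K = [NH₃]·[HCl] = 0.017.
(1.4)·([HCl]) = 0.017
[HCl] = 0.0121 = 0.012 M

[HCl] = 0.012 M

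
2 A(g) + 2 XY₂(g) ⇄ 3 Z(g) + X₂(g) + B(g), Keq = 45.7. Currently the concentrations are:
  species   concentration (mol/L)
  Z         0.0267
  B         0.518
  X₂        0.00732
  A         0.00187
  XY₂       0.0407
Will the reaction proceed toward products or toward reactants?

forward (toward products)

Q = [Z]³·[X₂]·[B] / ([A]²·[XY₂]²) = (0.0267)³·(0.00732)·(0.518) / ((0.00187)²·(0.0407)²) = 12.5
Q = 12.5 < Keq = 45.7, so the forward reaction proceeds.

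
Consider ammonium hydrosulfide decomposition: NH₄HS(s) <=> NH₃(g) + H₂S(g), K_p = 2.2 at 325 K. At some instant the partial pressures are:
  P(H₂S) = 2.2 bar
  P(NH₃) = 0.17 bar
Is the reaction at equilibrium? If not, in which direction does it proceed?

(NH₄HS is a pure solid — omitted from Q_p.)
Q_p = P(NH₃)·P(H₂S) = (0.17)·(2.2) = 0.37
Q_p = 0.37 < K_p = 2.2, so the forward reaction proceeds.

toward products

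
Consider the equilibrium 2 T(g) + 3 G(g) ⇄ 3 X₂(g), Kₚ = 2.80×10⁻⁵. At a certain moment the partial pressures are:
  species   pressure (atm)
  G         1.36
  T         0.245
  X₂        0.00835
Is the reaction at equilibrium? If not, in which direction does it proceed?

to the right

Qₚ = P(X₂)³ / (P(T)²·P(G)³) = (0.00835)³ / ((0.245)²·(1.36)³) = 3.86×10⁻⁶
Qₚ = 3.86×10⁻⁶ < Kₚ = 2.80×10⁻⁵, so the forward reaction proceeds.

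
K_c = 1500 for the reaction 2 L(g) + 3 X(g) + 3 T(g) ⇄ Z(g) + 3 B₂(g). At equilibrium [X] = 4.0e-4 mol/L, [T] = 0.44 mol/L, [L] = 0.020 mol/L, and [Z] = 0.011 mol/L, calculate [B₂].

[B₂] = 6.7e-4 mol/L

At equilibrium, K_c = [Z]·[B₂]³ / ([L]²·[X]³·[T]³) = 1500.
(0.011)·([B₂])³ / ((0.020)²·(4.0e-4)³·(0.44)³) = 1500
[B₂]³ = 2.97e-10 ⇒ [B₂] = 6.7e-4 mol/L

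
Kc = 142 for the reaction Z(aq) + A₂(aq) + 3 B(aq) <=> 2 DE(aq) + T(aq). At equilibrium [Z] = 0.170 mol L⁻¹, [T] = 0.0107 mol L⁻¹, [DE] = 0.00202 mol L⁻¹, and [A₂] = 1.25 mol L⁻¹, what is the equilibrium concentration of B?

[B] = 0.00113 mol L⁻¹

At equilibrium, Kc = [DE]²·[T] / ([Z]·[A₂]·[B]³) = 142.
(0.00202)²·(0.0107) / ((0.170)·(1.25)·([B])³) = 142
[B]³ = 1.45×10⁻⁹ ⇒ [B] = 0.00113 mol L⁻¹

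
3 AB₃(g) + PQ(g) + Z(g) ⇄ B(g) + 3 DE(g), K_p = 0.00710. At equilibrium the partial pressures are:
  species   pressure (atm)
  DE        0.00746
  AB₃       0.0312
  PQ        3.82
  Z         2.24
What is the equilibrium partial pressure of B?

P(B) = 4.44 atm

At equilibrium, K_p = P(B)·P(DE)³ / (P(AB₃)³·P(PQ)·P(Z)) = 0.00710.
(P(B))·(0.00746)³ / ((0.0312)³·(3.82)·(2.24)) = 0.00710
P(B) = 4.44 atm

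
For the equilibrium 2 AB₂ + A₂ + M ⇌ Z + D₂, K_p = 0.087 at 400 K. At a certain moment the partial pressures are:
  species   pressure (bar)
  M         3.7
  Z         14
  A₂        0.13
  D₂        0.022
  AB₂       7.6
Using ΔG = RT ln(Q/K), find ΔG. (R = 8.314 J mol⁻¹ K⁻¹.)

Q_p = P(Z)·P(D₂) / (P(AB₂)²·P(A₂)·P(M)) = (14)·(0.022) / ((7.6)²·(0.13)·(3.7)) = 0.0111
ΔG = RT ln(Q_p/K_p) = (8.314 J mol⁻¹ K⁻¹)(400 K) × ln(0.0111/0.087)
   = (3.326 kJ/mol)(-2.059) = -6.85 kJ/mol
ΔG < 0, so the forward reaction is spontaneous (proceeds forward).

ΔG = -6.85 kJ/mol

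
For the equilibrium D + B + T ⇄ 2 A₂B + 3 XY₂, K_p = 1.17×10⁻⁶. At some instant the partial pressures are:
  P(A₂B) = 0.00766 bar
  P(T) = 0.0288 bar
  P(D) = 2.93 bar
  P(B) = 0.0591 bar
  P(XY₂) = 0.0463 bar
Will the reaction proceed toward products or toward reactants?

at equilibrium

Q_p = P(A₂B)²·P(XY₂)³ / (P(D)·P(B)·P(T)) = (0.00766)²·(0.0463)³ / ((2.93)·(0.0591)·(0.0288)) = 1.17×10⁻⁶
Q_p = 1.17×10⁻⁶ = K_p, so the system is already at equilibrium.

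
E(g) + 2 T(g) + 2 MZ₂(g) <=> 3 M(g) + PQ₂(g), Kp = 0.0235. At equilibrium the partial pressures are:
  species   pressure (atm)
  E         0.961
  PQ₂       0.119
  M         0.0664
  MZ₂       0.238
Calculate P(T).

P(T) = 0.165 atm

At equilibrium, Kp = P(M)³·P(PQ₂) / (P(E)·P(T)²·P(MZ₂)²) = 0.0235.
(0.0664)³·(0.119) / ((0.961)·(P(T))²·(0.238)²) = 0.0235
P(T)² = 0.0272 ⇒ P(T) = 0.165 atm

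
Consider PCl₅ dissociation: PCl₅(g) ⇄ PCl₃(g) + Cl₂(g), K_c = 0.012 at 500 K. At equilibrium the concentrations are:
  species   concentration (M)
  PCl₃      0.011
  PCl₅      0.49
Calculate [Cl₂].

[Cl₂] = 0.53 M

At equilibrium, K_c = [PCl₃]·[Cl₂] / [PCl₅] = 0.012.
(0.011)·([Cl₂]) / (0.49) = 0.012
[Cl₂] = 0.535 = 0.53 M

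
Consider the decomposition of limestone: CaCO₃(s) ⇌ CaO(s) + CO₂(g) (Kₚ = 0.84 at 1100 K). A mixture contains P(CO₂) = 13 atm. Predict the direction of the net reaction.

reverse (toward reactants)

(CaCO₃, CaO are pure solids — omitted from Qₚ.)
Qₚ = P(CO₂) = 13
Qₚ = 13 > Kₚ = 0.84, so the reverse reaction proceeds.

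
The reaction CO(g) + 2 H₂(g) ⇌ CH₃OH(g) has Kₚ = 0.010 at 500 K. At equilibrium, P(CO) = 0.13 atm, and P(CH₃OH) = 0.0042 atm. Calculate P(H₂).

P(H₂) = 1.8 atm

At equilibrium, Kₚ = P(CH₃OH) / (P(CO)·P(H₂)²) = 0.010.
(0.0042) / ((0.13)·(P(H₂))²) = 0.010
P(H₂)² = 3.23 ⇒ P(H₂) = 1.8 atm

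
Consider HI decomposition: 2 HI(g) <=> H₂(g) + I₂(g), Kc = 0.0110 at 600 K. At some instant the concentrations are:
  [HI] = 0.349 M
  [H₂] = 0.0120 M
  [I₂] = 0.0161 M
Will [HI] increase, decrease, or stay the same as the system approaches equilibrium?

Qc = [H₂]·[I₂] / [HI]² = (0.0120)·(0.0161) / (0.349)² = 0.00159
Qc = 0.00159 < Kc = 0.0110: net forward reaction.
HI is a reactant, so it decreases.

decrease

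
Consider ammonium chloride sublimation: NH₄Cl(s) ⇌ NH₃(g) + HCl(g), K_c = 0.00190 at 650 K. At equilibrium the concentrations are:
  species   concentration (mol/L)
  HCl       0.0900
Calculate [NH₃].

(NH₄Cl is a pure solid — omitted from K_c.)
At equilibrium, K_c = [NH₃]·[HCl] = 0.00190.
([NH₃])·(0.0900) = 0.00190
[NH₃] = 0.0211 mol/L

[NH₃] = 0.0211 mol/L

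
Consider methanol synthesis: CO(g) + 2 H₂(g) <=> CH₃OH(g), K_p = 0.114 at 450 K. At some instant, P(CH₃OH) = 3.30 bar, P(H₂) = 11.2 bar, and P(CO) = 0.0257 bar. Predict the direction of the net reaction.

to the left

Q_p = P(CH₃OH) / (P(CO)·P(H₂)²) = (3.30) / ((0.0257)·(11.2)²) = 1.02
Q_p = 1.02 > K_p = 0.114, so the reverse reaction proceeds.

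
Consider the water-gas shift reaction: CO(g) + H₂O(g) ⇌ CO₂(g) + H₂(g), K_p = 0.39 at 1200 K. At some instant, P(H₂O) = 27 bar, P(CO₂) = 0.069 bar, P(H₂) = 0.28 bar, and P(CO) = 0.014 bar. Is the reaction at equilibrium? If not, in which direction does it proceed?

Q_p = P(CO₂)·P(H₂) / (P(CO)·P(H₂O)) = (0.069)·(0.28) / ((0.014)·(27)) = 0.051
Q_p = 0.051 < K_p = 0.39, so the forward reaction proceeds.

to the right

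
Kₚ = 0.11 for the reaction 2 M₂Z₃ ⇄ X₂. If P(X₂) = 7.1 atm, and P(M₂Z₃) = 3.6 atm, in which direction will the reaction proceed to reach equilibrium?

Qₚ = P(X₂) / P(M₂Z₃)² = (7.1) / (3.6)² = 0.55
Qₚ = 0.55 > Kₚ = 0.11, so the reverse reaction proceeds.

reverse (toward reactants)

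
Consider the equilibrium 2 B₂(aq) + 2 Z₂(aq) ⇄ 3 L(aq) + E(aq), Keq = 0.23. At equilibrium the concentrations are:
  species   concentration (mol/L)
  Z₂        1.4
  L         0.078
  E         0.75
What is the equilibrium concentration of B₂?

[B₂] = 0.028 mol/L

At equilibrium, Keq = [L]³·[E] / ([B₂]²·[Z₂]²) = 0.23.
(0.078)³·(0.75) / (([B₂])²·(1.4)²) = 0.23
[B₂]² = 7.90×10⁻⁴ ⇒ [B₂] = 0.028 mol/L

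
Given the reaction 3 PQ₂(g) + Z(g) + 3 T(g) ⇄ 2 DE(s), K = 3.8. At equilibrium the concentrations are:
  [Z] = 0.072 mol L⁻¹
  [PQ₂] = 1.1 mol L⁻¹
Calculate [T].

[T] = 1.4 mol L⁻¹

(DE is a pure solid — omitted from K.)
At equilibrium, K = 1 / ([PQ₂]³·[Z]·[T]³) = 3.8.
1 / ((1.1)³·(0.072)·([T])³) = 3.8
[T]³ = 2.75 ⇒ [T] = 1.4 mol L⁻¹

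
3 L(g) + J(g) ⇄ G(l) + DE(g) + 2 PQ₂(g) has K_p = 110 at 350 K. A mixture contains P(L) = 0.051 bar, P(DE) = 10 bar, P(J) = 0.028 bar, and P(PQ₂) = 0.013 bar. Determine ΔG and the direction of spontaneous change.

ΔG = 4.13 kJ/mol; the forward reaction is non-spontaneous

(G is a pure liquid — omitted from Q_p.)
Q_p = P(DE)·P(PQ₂)² / (P(L)³·P(J)) = (10)·(0.013)² / ((0.051)³·(0.028)) = 455
ΔG = RT ln(Q_p/K_p) = (8.314 J mol⁻¹ K⁻¹)(350 K) × ln(455/110)
   = (2.910 kJ/mol)(1.420) = 4.13 kJ/mol
ΔG > 0, so the forward reaction is non-spontaneous (proceeds in reverse).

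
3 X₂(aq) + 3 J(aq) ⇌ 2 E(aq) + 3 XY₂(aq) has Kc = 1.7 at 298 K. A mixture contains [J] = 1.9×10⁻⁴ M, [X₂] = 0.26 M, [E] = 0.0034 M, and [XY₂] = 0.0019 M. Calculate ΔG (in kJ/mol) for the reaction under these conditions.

Qc = [E]²·[XY₂]³ / ([X₂]³·[J]³) = (0.0034)²·(0.0019)³ / ((0.26)³·(1.9×10⁻⁴)³) = 0.658
ΔG = RT ln(Qc/Kc) = (8.314 J mol⁻¹ K⁻¹)(298 K) × ln(0.658/1.7)
   = (2.478 kJ/mol)(-0.9492) = -2.35 kJ/mol
ΔG < 0, so the forward reaction is spontaneous (proceeds forward).

ΔG = -2.35 kJ/mol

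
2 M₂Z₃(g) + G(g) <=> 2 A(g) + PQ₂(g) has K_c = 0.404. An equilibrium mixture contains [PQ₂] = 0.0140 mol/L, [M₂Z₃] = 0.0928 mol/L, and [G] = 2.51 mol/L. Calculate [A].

At equilibrium, K_c = [A]²·[PQ₂] / ([M₂Z₃]²·[G]) = 0.404.
([A])²·(0.0140) / ((0.0928)²·(2.51)) = 0.404
[A]² = 0.624 ⇒ [A] = 0.790 mol/L

[A] = 0.790 mol/L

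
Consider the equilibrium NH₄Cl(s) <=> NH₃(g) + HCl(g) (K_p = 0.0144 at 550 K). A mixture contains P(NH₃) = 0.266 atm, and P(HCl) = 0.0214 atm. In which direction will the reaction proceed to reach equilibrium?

toward products

(NH₄Cl is a pure solid — omitted from Q_p.)
Q_p = P(NH₃)·P(HCl) = (0.266)·(0.0214) = 0.00569
Q_p = 0.00569 < K_p = 0.0144, so the forward reaction proceeds.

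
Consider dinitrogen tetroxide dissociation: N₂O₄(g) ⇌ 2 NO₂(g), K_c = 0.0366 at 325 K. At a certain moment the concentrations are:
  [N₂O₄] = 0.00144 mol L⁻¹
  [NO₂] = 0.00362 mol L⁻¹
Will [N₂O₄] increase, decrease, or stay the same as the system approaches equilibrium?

decrease

Q_c = [NO₂]² / [N₂O₄] = (0.00362)² / (0.00144) = 0.00910
Q_c = 0.00910 < K_c = 0.0366: net forward reaction.
N₂O₄ is a reactant, so it decreases.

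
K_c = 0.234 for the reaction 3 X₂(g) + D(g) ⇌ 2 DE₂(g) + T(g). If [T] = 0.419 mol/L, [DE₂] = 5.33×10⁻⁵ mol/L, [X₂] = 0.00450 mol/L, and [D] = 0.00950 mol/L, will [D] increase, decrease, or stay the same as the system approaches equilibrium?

Q_c = [DE₂]²·[T] / ([X₂]³·[D]) = (5.33×10⁻⁵)²·(0.419) / ((0.00450)³·(0.00950)) = 1.38
Q_c = 1.38 > K_c = 0.234: net reverse reaction.
D is a reactant, so it increases.

increase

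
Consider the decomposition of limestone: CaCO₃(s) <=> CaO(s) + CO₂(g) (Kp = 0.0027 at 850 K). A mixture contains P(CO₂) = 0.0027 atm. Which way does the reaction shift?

no net change (already at equilibrium)

(CaCO₃, CaO are pure solids — omitted from Qp.)
Qp = P(CO₂) = 0.0027
Qp = 0.0027 = Kp, so the system is already at equilibrium.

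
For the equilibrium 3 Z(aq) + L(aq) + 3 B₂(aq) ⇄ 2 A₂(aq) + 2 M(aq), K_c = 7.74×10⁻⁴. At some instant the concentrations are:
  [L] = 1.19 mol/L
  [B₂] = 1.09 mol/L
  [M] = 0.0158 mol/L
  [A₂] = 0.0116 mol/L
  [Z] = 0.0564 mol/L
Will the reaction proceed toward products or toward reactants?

forward (toward products)

Q_c = [A₂]²·[M]² / ([Z]³·[L]·[B₂]³) = (0.0116)²·(0.0158)² / ((0.0564)³·(1.19)·(1.09)³) = 1.21×10⁻⁴
Q_c = 1.21×10⁻⁴ < K_c = 7.74×10⁻⁴, so the forward reaction proceeds.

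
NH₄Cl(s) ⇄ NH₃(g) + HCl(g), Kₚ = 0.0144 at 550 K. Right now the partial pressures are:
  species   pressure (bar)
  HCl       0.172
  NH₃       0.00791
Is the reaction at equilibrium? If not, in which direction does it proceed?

forward (toward products)

(NH₄Cl is a pure solid — omitted from Qₚ.)
Qₚ = P(NH₃)·P(HCl) = (0.00791)·(0.172) = 0.00136
Qₚ = 0.00136 < Kₚ = 0.0144, so the forward reaction proceeds.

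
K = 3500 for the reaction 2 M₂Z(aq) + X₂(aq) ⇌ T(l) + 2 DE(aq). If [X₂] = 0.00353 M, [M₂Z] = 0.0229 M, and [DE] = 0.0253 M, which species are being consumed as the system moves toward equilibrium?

M₂Z, X₂ (reactants)

(T is a pure liquid — omitted from Q.)
Q = [DE]² / ([M₂Z]²·[X₂]) = (0.0253)² / ((0.0229)²·(0.00353)) = 346
Q = 346 < K = 3500: net forward reaction.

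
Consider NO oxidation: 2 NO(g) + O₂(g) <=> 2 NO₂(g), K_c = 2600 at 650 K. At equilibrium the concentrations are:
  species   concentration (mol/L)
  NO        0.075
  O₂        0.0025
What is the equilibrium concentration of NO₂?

[NO₂] = 0.19 mol/L

At equilibrium, K_c = [NO₂]² / ([NO]²·[O₂]) = 2600.
([NO₂])² / ((0.075)²·(0.0025)) = 2600
[NO₂]² = 0.0366 ⇒ [NO₂] = 0.19 mol/L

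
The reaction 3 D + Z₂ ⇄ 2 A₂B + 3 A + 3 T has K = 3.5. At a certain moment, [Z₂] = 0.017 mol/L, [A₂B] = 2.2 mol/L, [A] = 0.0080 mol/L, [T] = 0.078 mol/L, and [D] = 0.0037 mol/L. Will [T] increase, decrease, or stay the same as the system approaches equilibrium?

Q = [A₂B]²·[A]³·[T]³ / ([D]³·[Z₂]) = (2.2)²·(0.0080)³·(0.078)³ / ((0.0037)³·(0.017)) = 1.4
Q = 1.4 < K = 3.5: net forward reaction.
T is a product, so it increases.

increase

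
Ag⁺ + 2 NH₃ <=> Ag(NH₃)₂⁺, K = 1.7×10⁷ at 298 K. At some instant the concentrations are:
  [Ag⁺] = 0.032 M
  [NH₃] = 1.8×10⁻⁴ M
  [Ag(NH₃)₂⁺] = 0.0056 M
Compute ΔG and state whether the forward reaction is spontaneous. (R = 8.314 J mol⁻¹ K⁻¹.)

ΔG = -2.84 kJ/mol; the forward reaction is spontaneous

Q = [Ag(NH₃)₂⁺] / ([Ag⁺]·[NH₃]²) = (0.0056) / ((0.032)·(1.8×10⁻⁴)²) = 5.40×10⁶
ΔG = RT ln(Q/K) = (8.314 J mol⁻¹ K⁻¹)(298 K) × ln(5.40×10⁶/1.7×10⁷)
   = (2.478 kJ/mol)(-1.147) = -2.84 kJ/mol
ΔG < 0, so the forward reaction is spontaneous (proceeds forward).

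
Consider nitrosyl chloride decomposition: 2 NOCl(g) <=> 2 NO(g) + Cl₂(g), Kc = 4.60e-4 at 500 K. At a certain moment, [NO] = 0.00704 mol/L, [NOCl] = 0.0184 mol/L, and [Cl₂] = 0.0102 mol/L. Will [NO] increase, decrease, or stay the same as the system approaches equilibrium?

decrease

Qc = [NO]²·[Cl₂] / [NOCl]² = (0.00704)²·(0.0102) / (0.0184)² = 0.00149
Qc = 0.00149 > Kc = 4.60e-4: net reverse reaction.
NO is a product, so it decreases.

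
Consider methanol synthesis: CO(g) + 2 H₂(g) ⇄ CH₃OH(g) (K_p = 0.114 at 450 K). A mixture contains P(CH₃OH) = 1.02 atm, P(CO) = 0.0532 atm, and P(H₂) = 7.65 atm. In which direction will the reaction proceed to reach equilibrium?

toward reactants

Q_p = P(CH₃OH) / (P(CO)·P(H₂)²) = (1.02) / ((0.0532)·(7.65)²) = 0.328
Q_p = 0.328 > K_p = 0.114, so the reverse reaction proceeds.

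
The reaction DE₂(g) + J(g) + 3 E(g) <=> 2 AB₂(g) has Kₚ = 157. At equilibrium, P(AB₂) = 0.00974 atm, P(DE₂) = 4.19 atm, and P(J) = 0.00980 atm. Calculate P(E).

P(E) = 0.0245 atm

At equilibrium, Kₚ = P(AB₂)² / (P(DE₂)·P(J)·P(E)³) = 157.
(0.00974)² / ((4.19)·(0.00980)·(P(E))³) = 157
P(E)³ = 1.47×10⁻⁵ ⇒ P(E) = 0.0245 atm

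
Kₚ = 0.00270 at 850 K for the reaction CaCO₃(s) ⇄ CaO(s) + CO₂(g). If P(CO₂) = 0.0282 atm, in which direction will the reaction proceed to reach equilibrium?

(CaCO₃, CaO are pure solids — omitted from Qₚ.)
Qₚ = P(CO₂) = 0.0282
Qₚ = 0.0282 > Kₚ = 0.00270, so the reverse reaction proceeds.

to the left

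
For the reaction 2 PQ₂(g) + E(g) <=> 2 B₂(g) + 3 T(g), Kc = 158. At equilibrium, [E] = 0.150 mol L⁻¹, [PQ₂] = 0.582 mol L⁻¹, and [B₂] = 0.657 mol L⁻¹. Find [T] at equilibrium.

At equilibrium, Kc = [B₂]²·[T]³ / ([PQ₂]²·[E]) = 158.
(0.657)²·([T])³ / ((0.582)²·(0.150)) = 158
[T]³ = 18.6 ⇒ [T] = 2.65 mol L⁻¹

[T] = 2.65 mol L⁻¹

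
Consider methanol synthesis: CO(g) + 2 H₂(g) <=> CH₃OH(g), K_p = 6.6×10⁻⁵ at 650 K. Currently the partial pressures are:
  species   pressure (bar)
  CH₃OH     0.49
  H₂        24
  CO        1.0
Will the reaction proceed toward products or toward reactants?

to the left

Q_p = P(CH₃OH) / (P(CO)·P(H₂)²) = (0.49) / ((1.0)·(24)²) = 8.5×10⁻⁴
Q_p = 8.5×10⁻⁴ > K_p = 6.6×10⁻⁵, so the reverse reaction proceeds.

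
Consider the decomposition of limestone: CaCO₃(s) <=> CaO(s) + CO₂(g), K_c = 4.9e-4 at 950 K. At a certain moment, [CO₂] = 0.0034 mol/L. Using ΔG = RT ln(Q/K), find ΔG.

(CaCO₃, CaO are pure solids — omitted from Q_c.)
Q_c = [CO₂] = 0.00340
ΔG = RT ln(Q_c/K_c) = (8.314 J mol⁻¹ K⁻¹)(950 K) × ln(0.00340/4.9e-4)
   = (7.898 kJ/mol)(1.937) = 15.3 kJ/mol
ΔG > 0, so the forward reaction is non-spontaneous (proceeds in reverse).

ΔG = 15.3 kJ/mol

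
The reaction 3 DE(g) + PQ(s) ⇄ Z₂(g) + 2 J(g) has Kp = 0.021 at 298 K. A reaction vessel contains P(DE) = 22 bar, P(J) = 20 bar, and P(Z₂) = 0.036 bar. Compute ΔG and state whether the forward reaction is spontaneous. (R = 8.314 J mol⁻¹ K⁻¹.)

ΔG = -6.80 kJ/mol; the forward reaction is spontaneous

(PQ is a pure solid — omitted from Qp.)
Qp = P(Z₂)·P(J)² / P(DE)³ = (0.036)·(20)² / (22)³ = 0.00135
ΔG = RT ln(Qp/Kp) = (8.314 J mol⁻¹ K⁻¹)(298 K) × ln(0.00135/0.021)
   = (2.478 kJ/mol)(-2.744) = -6.80 kJ/mol
ΔG < 0, so the forward reaction is spontaneous (proceeds forward).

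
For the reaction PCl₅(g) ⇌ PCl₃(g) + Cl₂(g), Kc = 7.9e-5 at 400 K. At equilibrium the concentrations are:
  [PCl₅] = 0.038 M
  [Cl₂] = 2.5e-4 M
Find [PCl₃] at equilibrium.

[PCl₃] = 0.012 M

At equilibrium, Kc = [PCl₃]·[Cl₂] / [PCl₅] = 7.9e-5.
([PCl₃])·(2.5e-4) / (0.038) = 7.9e-5
[PCl₃] = 0.0120 = 0.012 M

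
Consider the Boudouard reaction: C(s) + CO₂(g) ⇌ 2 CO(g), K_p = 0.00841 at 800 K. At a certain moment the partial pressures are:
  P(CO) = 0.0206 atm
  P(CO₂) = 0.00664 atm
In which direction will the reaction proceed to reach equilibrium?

(C is a pure solid — omitted from Q_p.)
Q_p = P(CO)² / P(CO₂) = (0.0206)² / (0.00664) = 0.0639
Q_p = 0.0639 > K_p = 0.00841, so the reverse reaction proceeds.

in the reverse direction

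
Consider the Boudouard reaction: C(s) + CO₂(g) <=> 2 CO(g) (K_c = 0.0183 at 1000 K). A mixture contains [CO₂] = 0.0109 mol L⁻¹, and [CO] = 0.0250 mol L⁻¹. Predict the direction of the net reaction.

(C is a pure solid — omitted from Q_c.)
Q_c = [CO]² / [CO₂] = (0.0250)² / (0.0109) = 0.0573
Q_c = 0.0573 > K_c = 0.0183, so the reverse reaction proceeds.

to the left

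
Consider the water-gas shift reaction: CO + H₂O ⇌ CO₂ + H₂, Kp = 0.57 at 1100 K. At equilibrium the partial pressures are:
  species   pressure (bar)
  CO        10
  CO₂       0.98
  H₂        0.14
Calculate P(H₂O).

At equilibrium, Kp = P(CO₂)·P(H₂) / (P(CO)·P(H₂O)) = 0.57.
(0.98)·(0.14) / ((10)·(P(H₂O))) = 0.57
P(H₂O) = 0.0241 = 0.024 bar

P(H₂O) = 0.024 bar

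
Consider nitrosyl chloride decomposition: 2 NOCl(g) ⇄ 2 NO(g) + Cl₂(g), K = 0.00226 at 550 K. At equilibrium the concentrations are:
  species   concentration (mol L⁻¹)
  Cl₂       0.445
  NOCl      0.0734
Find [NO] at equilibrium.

At equilibrium, K = [NO]²·[Cl₂] / [NOCl]² = 0.00226.
([NO])²·(0.445) / (0.0734)² = 0.00226
[NO]² = 2.74×10⁻⁵ ⇒ [NO] = 0.00523 mol L⁻¹

[NO] = 0.00523 mol L⁻¹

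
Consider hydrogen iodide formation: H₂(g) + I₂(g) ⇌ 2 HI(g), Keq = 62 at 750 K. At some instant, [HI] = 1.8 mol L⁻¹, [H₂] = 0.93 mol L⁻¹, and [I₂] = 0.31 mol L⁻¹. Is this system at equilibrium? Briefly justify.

Q = [HI]² / ([H₂]·[I₂]) = (1.8)² / ((0.93)·(0.31)) = 11
Q = 11 < Keq = 62: net forward reaction.

no; Q < K, reaction proceeds forward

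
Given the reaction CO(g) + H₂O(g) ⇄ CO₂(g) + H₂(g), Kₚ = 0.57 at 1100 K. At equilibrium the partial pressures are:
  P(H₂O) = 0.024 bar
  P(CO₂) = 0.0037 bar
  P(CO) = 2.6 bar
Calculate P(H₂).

P(H₂) = 9.6 bar

At equilibrium, Kₚ = P(CO₂)·P(H₂) / (P(CO)·P(H₂O)) = 0.57.
(0.0037)·(P(H₂)) / ((2.6)·(0.024)) = 0.57
P(H₂) = 9.61 = 9.6 bar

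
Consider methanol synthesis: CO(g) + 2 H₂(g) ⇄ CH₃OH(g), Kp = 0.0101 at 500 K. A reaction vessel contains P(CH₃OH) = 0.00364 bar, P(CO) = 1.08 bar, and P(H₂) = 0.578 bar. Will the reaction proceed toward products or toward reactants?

Qp = P(CH₃OH) / (P(CO)·P(H₂)²) = (0.00364) / ((1.08)·(0.578)²) = 0.0101
Qp = 0.0101 = Kp, so the system is already at equilibrium.

at equilibrium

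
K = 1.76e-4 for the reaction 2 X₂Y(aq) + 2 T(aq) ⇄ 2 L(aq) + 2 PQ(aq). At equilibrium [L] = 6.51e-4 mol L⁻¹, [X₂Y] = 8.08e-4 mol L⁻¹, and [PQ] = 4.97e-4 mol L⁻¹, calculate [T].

[T] = 0.0302 mol L⁻¹

At equilibrium, K = [L]²·[PQ]² / ([X₂Y]²·[T]²) = 1.76e-4.
(6.51e-4)²·(4.97e-4)² / ((8.08e-4)²·([T])²) = 1.76e-4
[T]² = 9.11e-4 ⇒ [T] = 0.0302 mol L⁻¹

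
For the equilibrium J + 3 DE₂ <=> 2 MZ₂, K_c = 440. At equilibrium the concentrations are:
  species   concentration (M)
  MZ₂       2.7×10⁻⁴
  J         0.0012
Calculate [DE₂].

[DE₂] = 0.0052 M

At equilibrium, K_c = [MZ₂]² / ([J]·[DE₂]³) = 440.
(2.7×10⁻⁴)² / ((0.0012)·([DE₂])³) = 440
[DE₂]³ = 1.38×10⁻⁷ ⇒ [DE₂] = 0.0052 M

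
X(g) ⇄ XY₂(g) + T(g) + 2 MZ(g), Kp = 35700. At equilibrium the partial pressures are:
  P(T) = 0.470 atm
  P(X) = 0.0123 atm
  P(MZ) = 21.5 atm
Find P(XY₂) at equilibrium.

P(XY₂) = 2.02 atm

At equilibrium, Kp = P(XY₂)·P(T)·P(MZ)² / P(X) = 35700.
(P(XY₂))·(0.470)·(21.5)² / (0.0123) = 35700
P(XY₂) = 2.02 atm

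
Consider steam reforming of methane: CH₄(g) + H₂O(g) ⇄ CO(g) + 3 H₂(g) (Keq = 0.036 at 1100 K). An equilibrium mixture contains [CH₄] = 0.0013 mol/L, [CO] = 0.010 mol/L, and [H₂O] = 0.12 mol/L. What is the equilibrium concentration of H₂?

At equilibrium, Keq = [CO]·[H₂]³ / ([CH₄]·[H₂O]) = 0.036.
(0.010)·([H₂])³ / ((0.0013)·(0.12)) = 0.036
[H₂]³ = 5.62e-4 ⇒ [H₂] = 0.083 mol/L

[H₂] = 0.083 mol/L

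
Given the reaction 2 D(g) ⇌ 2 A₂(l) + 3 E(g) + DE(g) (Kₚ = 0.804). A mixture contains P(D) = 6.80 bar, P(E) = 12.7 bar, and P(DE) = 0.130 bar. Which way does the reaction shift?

in the reverse direction

(A₂ is a pure liquid — omitted from Qₚ.)
Qₚ = P(E)³·P(DE) / P(D)² = (12.7)³·(0.130) / (6.80)² = 5.76
Qₚ = 5.76 > Kₚ = 0.804, so the reverse reaction proceeds.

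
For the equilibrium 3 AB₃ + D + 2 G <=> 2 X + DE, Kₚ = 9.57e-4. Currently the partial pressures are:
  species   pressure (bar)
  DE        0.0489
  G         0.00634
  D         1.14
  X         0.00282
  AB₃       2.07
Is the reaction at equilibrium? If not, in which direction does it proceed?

Qₚ = P(X)²·P(DE) / (P(AB₃)³·P(D)·P(G)²) = (0.00282)²·(0.0489) / ((2.07)³·(1.14)·(0.00634)²) = 9.57e-4
Qₚ = 9.57e-4 = Kₚ, so the system is already at equilibrium.

neither direction; the system is at equilibrium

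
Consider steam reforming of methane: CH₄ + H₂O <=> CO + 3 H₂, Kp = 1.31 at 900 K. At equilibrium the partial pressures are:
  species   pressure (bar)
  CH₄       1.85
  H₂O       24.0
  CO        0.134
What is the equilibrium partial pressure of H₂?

At equilibrium, Kp = P(CO)·P(H₂)³ / (P(CH₄)·P(H₂O)) = 1.31.
(0.134)·(P(H₂))³ / ((1.85)·(24.0)) = 1.31
P(H₂)³ = 434 ⇒ P(H₂) = 7.57 bar

P(H₂) = 7.57 bar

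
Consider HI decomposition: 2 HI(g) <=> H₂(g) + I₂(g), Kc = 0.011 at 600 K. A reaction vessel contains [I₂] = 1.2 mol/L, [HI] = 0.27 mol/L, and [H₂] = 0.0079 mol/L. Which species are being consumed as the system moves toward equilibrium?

H₂, I₂ (products)

Qc = [H₂]·[I₂] / [HI]² = (0.0079)·(1.2) / (0.27)² = 0.13
Qc = 0.13 > Kc = 0.011: net reverse reaction.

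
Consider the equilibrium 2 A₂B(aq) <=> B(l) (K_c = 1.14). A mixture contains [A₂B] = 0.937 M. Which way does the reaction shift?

at equilibrium

(B is a pure liquid — omitted from Q_c.)
Q_c = 1 / [A₂B]² = 1 / (0.937)² = 1.14
Q_c = 1.14 = K_c, so the system is already at equilibrium.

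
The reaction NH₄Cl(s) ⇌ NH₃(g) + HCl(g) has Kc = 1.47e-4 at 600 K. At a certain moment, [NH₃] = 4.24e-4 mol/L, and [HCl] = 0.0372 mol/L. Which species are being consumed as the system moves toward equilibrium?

(NH₄Cl is a pure solid — omitted from Qc.)
Qc = [NH₃]·[HCl] = (4.24e-4)·(0.0372) = 1.58e-5
Qc = 1.58e-5 < Kc = 1.47e-4: net forward reaction.

NH₄Cl (reactants)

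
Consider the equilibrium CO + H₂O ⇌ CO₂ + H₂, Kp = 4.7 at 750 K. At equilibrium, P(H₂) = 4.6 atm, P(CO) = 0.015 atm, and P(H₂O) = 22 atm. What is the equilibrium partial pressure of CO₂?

P(CO₂) = 0.34 atm

At equilibrium, Kp = P(CO₂)·P(H₂) / (P(CO)·P(H₂O)) = 4.7.
(P(CO₂))·(4.6) / ((0.015)·(22)) = 4.7
P(CO₂) = 0.337 = 0.34 atm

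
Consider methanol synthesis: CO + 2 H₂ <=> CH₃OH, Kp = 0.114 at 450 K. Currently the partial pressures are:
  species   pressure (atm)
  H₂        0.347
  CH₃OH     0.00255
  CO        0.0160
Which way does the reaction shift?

in the reverse direction

Qp = P(CH₃OH) / (P(CO)·P(H₂)²) = (0.00255) / ((0.0160)·(0.347)²) = 1.32
Qp = 1.32 > Kp = 0.114, so the reverse reaction proceeds.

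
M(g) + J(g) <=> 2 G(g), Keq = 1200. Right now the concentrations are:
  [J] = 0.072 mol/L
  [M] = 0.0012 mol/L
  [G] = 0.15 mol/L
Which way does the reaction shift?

Q = [G]² / ([M]·[J]) = (0.15)² / ((0.0012)·(0.072)) = 260
Q = 260 < Keq = 1200, so the forward reaction proceeds.

toward products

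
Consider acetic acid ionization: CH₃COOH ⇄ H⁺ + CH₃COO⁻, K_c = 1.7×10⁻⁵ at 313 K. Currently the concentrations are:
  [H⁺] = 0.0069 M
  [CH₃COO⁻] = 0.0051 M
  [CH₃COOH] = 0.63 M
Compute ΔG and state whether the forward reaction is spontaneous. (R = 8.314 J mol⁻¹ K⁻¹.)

ΔG = 3.10 kJ/mol; the forward reaction is non-spontaneous

Q_c = [H⁺]·[CH₃COO⁻] / [CH₃COOH] = (0.0069)·(0.0051) / (0.63) = 5.59×10⁻⁵
ΔG = RT ln(Q_c/K_c) = (8.314 J mol⁻¹ K⁻¹)(313 K) × ln(5.59×10⁻⁵/1.7×10⁻⁵)
   = (2.602 kJ/mol)(1.190) = 3.10 kJ/mol
ΔG > 0, so the forward reaction is non-spontaneous (proceeds in reverse).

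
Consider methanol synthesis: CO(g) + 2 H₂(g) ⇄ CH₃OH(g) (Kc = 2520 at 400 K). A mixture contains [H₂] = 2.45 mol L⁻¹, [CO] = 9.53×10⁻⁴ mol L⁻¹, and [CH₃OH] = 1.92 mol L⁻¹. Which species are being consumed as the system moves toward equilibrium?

Qc = [CH₃OH] / ([CO]·[H₂]²) = (1.92) / ((9.53×10⁻⁴)·(2.45)²) = 336
Qc = 336 < Kc = 2520: net forward reaction.

CO, H₂ (reactants)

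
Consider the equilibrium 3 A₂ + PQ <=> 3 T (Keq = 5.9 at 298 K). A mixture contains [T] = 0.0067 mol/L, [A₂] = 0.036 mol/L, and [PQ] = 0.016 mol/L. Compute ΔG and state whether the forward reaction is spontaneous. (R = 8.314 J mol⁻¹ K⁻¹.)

ΔG = -6.65 kJ/mol; the forward reaction is spontaneous

Q = [T]³ / ([A₂]³·[PQ]) = (0.0067)³ / ((0.036)³·(0.016)) = 0.403
ΔG = RT ln(Q/Keq) = (8.314 J mol⁻¹ K⁻¹)(298 K) × ln(0.403/5.9)
   = (2.478 kJ/mol)(-2.684) = -6.65 kJ/mol
ΔG < 0, so the forward reaction is spontaneous (proceeds forward).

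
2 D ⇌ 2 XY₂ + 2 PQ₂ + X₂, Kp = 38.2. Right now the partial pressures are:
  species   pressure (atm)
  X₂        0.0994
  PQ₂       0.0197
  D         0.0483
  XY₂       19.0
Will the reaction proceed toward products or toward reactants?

in the forward direction

Qp = P(XY₂)²·P(PQ₂)²·P(X₂) / P(D)² = (19.0)²·(0.0197)²·(0.0994) / (0.0483)² = 5.97
Qp = 5.97 < Kp = 38.2, so the forward reaction proceeds.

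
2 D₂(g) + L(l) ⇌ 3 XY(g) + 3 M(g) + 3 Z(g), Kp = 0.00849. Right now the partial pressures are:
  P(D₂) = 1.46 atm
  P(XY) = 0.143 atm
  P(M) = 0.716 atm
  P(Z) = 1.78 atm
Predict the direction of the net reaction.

forward (toward products)

(L is a pure liquid — omitted from Qp.)
Qp = P(XY)³·P(M)³·P(Z)³ / P(D₂)² = (0.143)³·(0.716)³·(1.78)³ / (1.46)² = 0.00284
Qp = 0.00284 < Kp = 0.00849, so the forward reaction proceeds.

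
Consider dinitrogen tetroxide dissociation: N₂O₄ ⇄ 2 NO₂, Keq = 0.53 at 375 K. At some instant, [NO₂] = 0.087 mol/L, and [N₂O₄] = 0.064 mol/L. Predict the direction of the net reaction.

forward (toward products)

Q = [NO₂]² / [N₂O₄] = (0.087)² / (0.064) = 0.12
Q = 0.12 < Keq = 0.53, so the forward reaction proceeds.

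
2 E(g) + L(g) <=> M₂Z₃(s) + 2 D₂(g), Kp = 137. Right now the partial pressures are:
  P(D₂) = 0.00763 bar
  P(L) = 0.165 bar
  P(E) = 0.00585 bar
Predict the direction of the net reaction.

in the forward direction

(M₂Z₃ is a pure solid — omitted from Qp.)
Qp = P(D₂)² / (P(E)²·P(L)) = (0.00763)² / ((0.00585)²·(0.165)) = 10.3
Qp = 10.3 < Kp = 137, so the forward reaction proceeds.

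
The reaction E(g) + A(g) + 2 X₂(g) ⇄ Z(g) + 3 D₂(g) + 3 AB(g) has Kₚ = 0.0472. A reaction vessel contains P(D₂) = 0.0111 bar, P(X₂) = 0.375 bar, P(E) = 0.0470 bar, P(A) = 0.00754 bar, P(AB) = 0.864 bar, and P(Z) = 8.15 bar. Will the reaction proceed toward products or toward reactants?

Qₚ = P(Z)·P(D₂)³·P(AB)³ / (P(E)·P(A)·P(X₂)²) = (8.15)·(0.0111)³·(0.864)³ / ((0.0470)·(0.00754)·(0.375)²) = 0.144
Qₚ = 0.144 > Kₚ = 0.0472, so the reverse reaction proceeds.

in the reverse direction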